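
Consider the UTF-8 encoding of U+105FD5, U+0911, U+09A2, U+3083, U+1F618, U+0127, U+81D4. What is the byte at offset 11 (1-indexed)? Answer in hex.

1-indexed offset 11 is 0-indexed offset 10.
U+105FD5 → 4-byte form F4 85 BF 95 at offsets 0–3.
U+0911 → 3-byte form E0 A4 91 at offsets 4–6.
U+09A2 → 3-byte form E0 A6 A2 at offsets 7–9.
U+3083 → 3-byte form E3 82 83 at offsets 10–12.
Offset 10 falls in char 4's range; it's byte 1 of E3 82 83 = 0xE3.

0xE3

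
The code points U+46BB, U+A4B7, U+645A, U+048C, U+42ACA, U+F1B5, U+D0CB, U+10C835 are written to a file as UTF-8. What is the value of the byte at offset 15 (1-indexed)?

1-indexed offset 15 is 0-indexed offset 14.
U+46BB → 3-byte form E4 9A BB at offsets 0–2.
U+A4B7 → 3-byte form EA 92 B7 at offsets 3–5.
U+645A → 3-byte form E6 91 9A at offsets 6–8.
U+048C → 2-byte form D2 8C at offsets 9–10.
U+42ACA → 4-byte form F1 82 AB 8A at offsets 11–14.
Offset 14 falls in char 5's range; it's byte 4 of F1 82 AB 8A = 0x8A.

0x8A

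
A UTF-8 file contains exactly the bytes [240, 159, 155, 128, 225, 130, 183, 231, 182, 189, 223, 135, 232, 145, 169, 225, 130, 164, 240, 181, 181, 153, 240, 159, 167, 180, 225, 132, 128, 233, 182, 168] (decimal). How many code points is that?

10

Byte at offset 0: 0xF0 = 11110000 → 4-byte char (#1). Advance 4.
Byte at offset 4: 0xE1 = 11100001 → 3-byte char (#2). Advance 3.
Byte at offset 7: 0xE7 = 11100111 → 3-byte char (#3). Advance 3.
Byte at offset 10: 0xDF = 11011111 → 2-byte char (#4). Advance 2.
Byte at offset 12: 0xE8 = 11101000 → 3-byte char (#5). Advance 3.
Byte at offset 15: 0xE1 = 11100001 → 3-byte char (#6). Advance 3.
Byte at offset 18: 0xF0 = 11110000 → 4-byte char (#7). Advance 4.
Byte at offset 22: 0xF0 = 11110000 → 4-byte char (#8). Advance 4.
Byte at offset 26: 0xE1 = 11100001 → 3-byte char (#9). Advance 3.
Byte at offset 29: 0xE9 = 11101001 → 3-byte char (#10). Advance 3.
Reached end at offset 32 after 10 code points.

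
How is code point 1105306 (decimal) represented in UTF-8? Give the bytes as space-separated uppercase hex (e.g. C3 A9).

F4 8D B6 9A

U+10DD9A = 0x10DD9A = 1105306 decimal. In range U+10000–U+10FFFF → 4-byte form: 11110xxx 10xxxxxx 10xxxxxx 10xxxxxx.
Binary (21 bits): 100001101110110011010.
Split 3+6+6+6: 100 | 001101 | 110110 | 011010.
Byte 1: 11110100 = 0xF4.
Byte 2: 10001101 = 0x8D.
Byte 3: 10110110 = 0xB6.
Byte 4: 10011010 = 0x9A.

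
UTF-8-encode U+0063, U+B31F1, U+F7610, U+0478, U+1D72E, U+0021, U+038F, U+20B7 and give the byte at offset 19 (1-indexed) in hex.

0xE2

1-indexed offset 19 is 0-indexed offset 18.
U+0063 → 1-byte form 63 at offsets 0–0.
U+B31F1 → 4-byte form F2 B3 87 B1 at offsets 1–4.
U+F7610 → 4-byte form F3 B7 98 90 at offsets 5–8.
U+0478 → 2-byte form D1 B8 at offsets 9–10.
U+1D72E → 4-byte form F0 9D 9C AE at offsets 11–14.
U+0021 → 1-byte form 21 at offsets 15–15.
U+038F → 2-byte form CE 8F at offsets 16–17.
U+20B7 → 3-byte form E2 82 B7 at offsets 18–20.
Offset 18 falls in char 8's range; it's byte 1 of E2 82 B7 = 0xE2.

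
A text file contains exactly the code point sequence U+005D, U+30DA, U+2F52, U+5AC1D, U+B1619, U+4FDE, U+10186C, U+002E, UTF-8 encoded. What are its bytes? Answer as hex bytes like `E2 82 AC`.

U+005D: 1-byte form → 5D.
U+30DA: 3-byte form → E3 83 9A.
U+2F52: 3-byte form → E2 BD 92.
U+5AC1D: 4-byte form → F1 9A B0 9D.
U+B1619: 4-byte form → F2 B1 98 99.
U+4FDE: 3-byte form → E4 BF 9E.
U+10186C: 4-byte form → F4 81 A1 AC.
U+002E: 1-byte form → 2E.
Concatenated (23 bytes): 5D E3 83 9A E2 BD 92 F1 9A B0 9D F2 B1 98 99 E4 BF 9E F4 81 A1 AC 2E.

5D E3 83 9A E2 BD 92 F1 9A B0 9D F2 B1 98 99 E4 BF 9E F4 81 A1 AC 2E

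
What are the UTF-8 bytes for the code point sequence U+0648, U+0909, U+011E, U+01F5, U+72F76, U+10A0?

D9 88 E0 A4 89 C4 9E C7 B5 F1 B2 BD B6 E1 82 A0

U+0648: 2-byte form → D9 88.
U+0909: 3-byte form → E0 A4 89.
U+011E: 2-byte form → C4 9E.
U+01F5: 2-byte form → C7 B5.
U+72F76: 4-byte form → F1 B2 BD B6.
U+10A0: 3-byte form → E1 82 A0.
Concatenated (16 bytes): D9 88 E0 A4 89 C4 9E C7 B5 F1 B2 BD B6 E1 82 A0.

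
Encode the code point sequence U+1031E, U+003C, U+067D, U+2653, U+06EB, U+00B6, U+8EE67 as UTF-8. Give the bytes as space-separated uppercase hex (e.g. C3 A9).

U+1031E: 4-byte form → F0 90 8C 9E.
U+003C: 1-byte form → 3C.
U+067D: 2-byte form → D9 BD.
U+2653: 3-byte form → E2 99 93.
U+06EB: 2-byte form → DB AB.
U+00B6: 2-byte form → C2 B6.
U+8EE67: 4-byte form → F2 8E B9 A7.
Concatenated (18 bytes): F0 90 8C 9E 3C D9 BD E2 99 93 DB AB C2 B6 F2 8E B9 A7.

F0 90 8C 9E 3C D9 BD E2 99 93 DB AB C2 B6 F2 8E B9 A7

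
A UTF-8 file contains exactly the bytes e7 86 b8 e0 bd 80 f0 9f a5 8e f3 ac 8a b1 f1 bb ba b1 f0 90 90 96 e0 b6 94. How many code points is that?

Byte at offset 0: 0xE7 = 11100111 → 3-byte char (#1). Advance 3.
Byte at offset 3: 0xE0 = 11100000 → 3-byte char (#2). Advance 3.
Byte at offset 6: 0xF0 = 11110000 → 4-byte char (#3). Advance 4.
Byte at offset 10: 0xF3 = 11110011 → 4-byte char (#4). Advance 4.
Byte at offset 14: 0xF1 = 11110001 → 4-byte char (#5). Advance 4.
Byte at offset 18: 0xF0 = 11110000 → 4-byte char (#6). Advance 4.
Byte at offset 22: 0xE0 = 11100000 → 3-byte char (#7). Advance 3.
Reached end at offset 25 after 7 code points.

7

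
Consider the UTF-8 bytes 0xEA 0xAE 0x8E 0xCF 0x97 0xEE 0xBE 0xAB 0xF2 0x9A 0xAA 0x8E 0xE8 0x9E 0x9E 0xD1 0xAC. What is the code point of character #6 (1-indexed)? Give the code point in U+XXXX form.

U+046C

Offset 0: leading byte 0xEA = 11101010 → 3-byte char #1 = EA AE 8E.
Offset 3: leading byte 0xCF = 11001111 → 2-byte char #2 = CF 97.
Offset 5: leading byte 0xEE = 11101110 → 3-byte char #3 = EE BE AB.
Offset 8: leading byte 0xF2 = 11110010 → 4-byte char #4 = F2 9A AA 8E.
Offset 12: leading byte 0xE8 = 11101000 → 3-byte char #5 = E8 9E 9E.
Offset 15: leading byte 0xD1 = 11010001 → 2-byte char #6 = D1 AC.
Leading byte 0xD1 = 11010001 matches 110xxxxx → 2-byte sequence.
Byte 1: 0xD1 = 11010001, payload 10001 (5 bits).
Byte 2: 0xAC = 10101100 (10xxxxxx ✓), payload 101100.
Concatenate: 10001101100 = 0x46C (11 bits → U+046C).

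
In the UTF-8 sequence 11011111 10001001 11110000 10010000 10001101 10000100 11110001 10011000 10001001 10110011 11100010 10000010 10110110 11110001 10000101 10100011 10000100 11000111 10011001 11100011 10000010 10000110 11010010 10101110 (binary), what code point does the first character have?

U+07C9

Offset 0: leading byte 0xDF = 11011111 → 2-byte char #1 = DF 89.
Leading byte 0xDF = 11011111 matches 110xxxxx → 2-byte sequence.
Byte 1: 0xDF = 11011111, payload 11111 (5 bits).
Byte 2: 0x89 = 10001001 (10xxxxxx ✓), payload 001001.
Concatenate: 11111001001 = 0x7C9 (11 bits → U+07C9).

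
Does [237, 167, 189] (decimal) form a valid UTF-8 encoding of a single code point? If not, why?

Structurally a 3-byte sequence; payload = 0xD9FD.
But 0xD9FD is in U+D800–U+DFFF, the surrogate range. Surrogates are not Unicode scalar values and are forbidden in UTF-8.

invalid (encodes a surrogate (U+D800–U+DFFF))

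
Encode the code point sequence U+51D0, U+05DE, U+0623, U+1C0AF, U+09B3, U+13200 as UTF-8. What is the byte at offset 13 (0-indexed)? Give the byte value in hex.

0xB3

U+51D0 → 3-byte form E5 87 90 at offsets 0–2.
U+05DE → 2-byte form D7 9E at offsets 3–4.
U+0623 → 2-byte form D8 A3 at offsets 5–6.
U+1C0AF → 4-byte form F0 9C 82 AF at offsets 7–10.
U+09B3 → 3-byte form E0 A6 B3 at offsets 11–13.
Offset 13 falls in char 5's range; it's byte 3 of E0 A6 B3 = 0xB3.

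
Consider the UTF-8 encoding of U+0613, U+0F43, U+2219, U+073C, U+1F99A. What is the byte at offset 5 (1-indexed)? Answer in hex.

1-indexed offset 5 is 0-indexed offset 4.
U+0613 → 2-byte form D8 93 at offsets 0–1.
U+0F43 → 3-byte form E0 BD 83 at offsets 2–4.
Offset 4 falls in char 2's range; it's byte 3 of E0 BD 83 = 0x83.

0x83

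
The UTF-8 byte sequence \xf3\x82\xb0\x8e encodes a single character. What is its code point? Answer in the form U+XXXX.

Leading byte 0xF3 = 11110011 matches 11110xxx → 4-byte sequence.
Byte 1: 0xF3 = 11110011, payload 011 (3 bits).
Byte 2: 0x82 = 10000010 (10xxxxxx ✓), payload 000010.
Byte 3: 0xB0 = 10110000 (10xxxxxx ✓), payload 110000.
Byte 4: 0x8E = 10001110 (10xxxxxx ✓), payload 001110.
Concatenate: 011000010110000001110 = 0xC2C0E (21 bits → U+C2C0E).

U+C2C0E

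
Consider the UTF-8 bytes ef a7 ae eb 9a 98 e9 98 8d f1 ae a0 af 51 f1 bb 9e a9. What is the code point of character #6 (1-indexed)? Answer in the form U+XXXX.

U+7B7A9

Offset 0: leading byte 0xEF = 11101111 → 3-byte char #1 = EF A7 AE.
Offset 3: leading byte 0xEB = 11101011 → 3-byte char #2 = EB 9A 98.
Offset 6: leading byte 0xE9 = 11101001 → 3-byte char #3 = E9 98 8D.
Offset 9: leading byte 0xF1 = 11110001 → 4-byte char #4 = F1 AE A0 AF.
Offset 13: leading byte 0x51 = 01010001 → 1-byte char #5 = 51.
Offset 14: leading byte 0xF1 = 11110001 → 4-byte char #6 = F1 BB 9E A9.
Leading byte 0xF1 = 11110001 matches 11110xxx → 4-byte sequence.
Byte 1: 0xF1 = 11110001, payload 001 (3 bits).
Byte 2: 0xBB = 10111011 (10xxxxxx ✓), payload 111011.
Byte 3: 0x9E = 10011110 (10xxxxxx ✓), payload 011110.
Byte 4: 0xA9 = 10101001 (10xxxxxx ✓), payload 101001.
Concatenate: 001111011011110101001 = 0x7B7A9 (21 bits → U+7B7A9).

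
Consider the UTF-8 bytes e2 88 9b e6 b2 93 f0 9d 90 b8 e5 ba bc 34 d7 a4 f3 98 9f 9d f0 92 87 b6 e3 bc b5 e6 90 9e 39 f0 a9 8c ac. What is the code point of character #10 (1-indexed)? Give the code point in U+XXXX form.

U+641E

Offset 0: leading byte 0xE2 = 11100010 → 3-byte char #1 = E2 88 9B.
Offset 3: leading byte 0xE6 = 11100110 → 3-byte char #2 = E6 B2 93.
Offset 6: leading byte 0xF0 = 11110000 → 4-byte char #3 = F0 9D 90 B8.
Offset 10: leading byte 0xE5 = 11100101 → 3-byte char #4 = E5 BA BC.
Offset 13: leading byte 0x34 = 00110100 → 1-byte char #5 = 34.
Offset 14: leading byte 0xD7 = 11010111 → 2-byte char #6 = D7 A4.
Offset 16: leading byte 0xF3 = 11110011 → 4-byte char #7 = F3 98 9F 9D.
Offset 20: leading byte 0xF0 = 11110000 → 4-byte char #8 = F0 92 87 B6.
Offset 24: leading byte 0xE3 = 11100011 → 3-byte char #9 = E3 BC B5.
Offset 27: leading byte 0xE6 = 11100110 → 3-byte char #10 = E6 90 9E.
Leading byte 0xE6 = 11100110 matches 1110xxxx → 3-byte sequence.
Byte 1: 0xE6 = 11100110, payload 0110 (4 bits).
Byte 2: 0x90 = 10010000 (10xxxxxx ✓), payload 010000.
Byte 3: 0x9E = 10011110 (10xxxxxx ✓), payload 011110.
Concatenate: 0110010000011110 = 0x641E (16 bits → U+641E).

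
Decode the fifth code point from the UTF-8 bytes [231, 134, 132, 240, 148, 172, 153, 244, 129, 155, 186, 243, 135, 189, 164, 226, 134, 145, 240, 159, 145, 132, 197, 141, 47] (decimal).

Offset 0: leading byte 0xE7 = 11100111 → 3-byte char #1 = E7 86 84.
Offset 3: leading byte 0xF0 = 11110000 → 4-byte char #2 = F0 94 AC 99.
Offset 7: leading byte 0xF4 = 11110100 → 4-byte char #3 = F4 81 9B BA.
Offset 11: leading byte 0xF3 = 11110011 → 4-byte char #4 = F3 87 BD A4.
Offset 15: leading byte 0xE2 = 11100010 → 3-byte char #5 = E2 86 91.
Leading byte 0xE2 = 11100010 matches 1110xxxx → 3-byte sequence.
Byte 1: 0xE2 = 11100010, payload 0010 (4 bits).
Byte 2: 0x86 = 10000110 (10xxxxxx ✓), payload 000110.
Byte 3: 0x91 = 10010001 (10xxxxxx ✓), payload 010001.
Concatenate: 0010000110010001 = 0x2191 (16 bits → U+2191).

U+2191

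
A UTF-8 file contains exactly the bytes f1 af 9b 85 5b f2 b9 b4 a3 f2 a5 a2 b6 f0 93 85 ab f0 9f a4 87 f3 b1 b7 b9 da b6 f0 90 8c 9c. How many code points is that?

9

Byte at offset 0: 0xF1 = 11110001 → 4-byte char (#1). Advance 4.
Byte at offset 4: 0x5B = 01011011 → 1-byte char (#2). Advance 1.
Byte at offset 5: 0xF2 = 11110010 → 4-byte char (#3). Advance 4.
Byte at offset 9: 0xF2 = 11110010 → 4-byte char (#4). Advance 4.
Byte at offset 13: 0xF0 = 11110000 → 4-byte char (#5). Advance 4.
Byte at offset 17: 0xF0 = 11110000 → 4-byte char (#6). Advance 4.
Byte at offset 21: 0xF3 = 11110011 → 4-byte char (#7). Advance 4.
Byte at offset 25: 0xDA = 11011010 → 2-byte char (#8). Advance 2.
Byte at offset 27: 0xF0 = 11110000 → 4-byte char (#9). Advance 4.
Reached end at offset 31 after 9 code points.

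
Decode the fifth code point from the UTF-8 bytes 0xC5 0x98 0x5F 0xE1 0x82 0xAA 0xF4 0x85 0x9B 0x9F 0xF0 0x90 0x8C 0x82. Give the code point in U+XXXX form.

Offset 0: leading byte 0xC5 = 11000101 → 2-byte char #1 = C5 98.
Offset 2: leading byte 0x5F = 01011111 → 1-byte char #2 = 5F.
Offset 3: leading byte 0xE1 = 11100001 → 3-byte char #3 = E1 82 AA.
Offset 6: leading byte 0xF4 = 11110100 → 4-byte char #4 = F4 85 9B 9F.
Offset 10: leading byte 0xF0 = 11110000 → 4-byte char #5 = F0 90 8C 82.
Leading byte 0xF0 = 11110000 matches 11110xxx → 4-byte sequence.
Byte 1: 0xF0 = 11110000, payload 000 (3 bits).
Byte 2: 0x90 = 10010000 (10xxxxxx ✓), payload 010000.
Byte 3: 0x8C = 10001100 (10xxxxxx ✓), payload 001100.
Byte 4: 0x82 = 10000010 (10xxxxxx ✓), payload 000010.
Concatenate: 000010000001100000010 = 0x10302 (21 bits → U+10302).

U+10302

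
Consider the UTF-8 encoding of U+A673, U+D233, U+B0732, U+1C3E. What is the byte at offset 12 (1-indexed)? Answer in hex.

1-indexed offset 12 is 0-indexed offset 11.
U+A673 → 3-byte form EA 99 B3 at offsets 0–2.
U+D233 → 3-byte form ED 88 B3 at offsets 3–5.
U+B0732 → 4-byte form F2 B0 9C B2 at offsets 6–9.
U+1C3E → 3-byte form E1 B0 BE at offsets 10–12.
Offset 11 falls in char 4's range; it's byte 2 of E1 B0 BE = 0xB0.

0xB0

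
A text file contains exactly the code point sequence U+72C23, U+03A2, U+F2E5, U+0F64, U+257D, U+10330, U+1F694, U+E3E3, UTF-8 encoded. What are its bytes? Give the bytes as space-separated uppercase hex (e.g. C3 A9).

U+72C23: 4-byte form → F1 B2 B0 A3.
U+03A2: 2-byte form → CE A2.
U+F2E5: 3-byte form → EF 8B A5.
U+0F64: 3-byte form → E0 BD A4.
U+257D: 3-byte form → E2 95 BD.
U+10330: 4-byte form → F0 90 8C B0.
U+1F694: 4-byte form → F0 9F 9A 94.
U+E3E3: 3-byte form → EE 8F A3.
Concatenated (26 bytes): F1 B2 B0 A3 CE A2 EF 8B A5 E0 BD A4 E2 95 BD F0 90 8C B0 F0 9F 9A 94 EE 8F A3.

F1 B2 B0 A3 CE A2 EF 8B A5 E0 BD A4 E2 95 BD F0 90 8C B0 F0 9F 9A 94 EE 8F A3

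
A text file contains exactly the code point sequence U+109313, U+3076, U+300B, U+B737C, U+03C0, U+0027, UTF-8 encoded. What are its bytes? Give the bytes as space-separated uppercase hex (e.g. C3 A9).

F4 89 8C 93 E3 81 B6 E3 80 8B F2 B7 8D BC CF 80 27

U+109313: 4-byte form → F4 89 8C 93.
U+3076: 3-byte form → E3 81 B6.
U+300B: 3-byte form → E3 80 8B.
U+B737C: 4-byte form → F2 B7 8D BC.
U+03C0: 2-byte form → CF 80.
U+0027: 1-byte form → 27.
Concatenated (17 bytes): F4 89 8C 93 E3 81 B6 E3 80 8B F2 B7 8D BC CF 80 27.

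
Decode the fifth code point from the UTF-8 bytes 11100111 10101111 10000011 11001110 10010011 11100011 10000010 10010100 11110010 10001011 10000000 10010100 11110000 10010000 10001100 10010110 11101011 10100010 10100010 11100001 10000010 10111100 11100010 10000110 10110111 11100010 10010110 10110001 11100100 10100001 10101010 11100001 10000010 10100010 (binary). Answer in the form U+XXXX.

U+10316

Offset 0: leading byte 0xE7 = 11100111 → 3-byte char #1 = E7 AF 83.
Offset 3: leading byte 0xCE = 11001110 → 2-byte char #2 = CE 93.
Offset 5: leading byte 0xE3 = 11100011 → 3-byte char #3 = E3 82 94.
Offset 8: leading byte 0xF2 = 11110010 → 4-byte char #4 = F2 8B 80 94.
Offset 12: leading byte 0xF0 = 11110000 → 4-byte char #5 = F0 90 8C 96.
Leading byte 0xF0 = 11110000 matches 11110xxx → 4-byte sequence.
Byte 1: 0xF0 = 11110000, payload 000 (3 bits).
Byte 2: 0x90 = 10010000 (10xxxxxx ✓), payload 010000.
Byte 3: 0x8C = 10001100 (10xxxxxx ✓), payload 001100.
Byte 4: 0x96 = 10010110 (10xxxxxx ✓), payload 010110.
Concatenate: 000010000001100010110 = 0x10316 (21 bits → U+10316).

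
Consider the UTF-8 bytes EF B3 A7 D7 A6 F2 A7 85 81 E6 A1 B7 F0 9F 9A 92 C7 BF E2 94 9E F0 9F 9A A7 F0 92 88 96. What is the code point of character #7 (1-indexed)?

U+251E

Offset 0: leading byte 0xEF = 11101111 → 3-byte char #1 = EF B3 A7.
Offset 3: leading byte 0xD7 = 11010111 → 2-byte char #2 = D7 A6.
Offset 5: leading byte 0xF2 = 11110010 → 4-byte char #3 = F2 A7 85 81.
Offset 9: leading byte 0xE6 = 11100110 → 3-byte char #4 = E6 A1 B7.
Offset 12: leading byte 0xF0 = 11110000 → 4-byte char #5 = F0 9F 9A 92.
Offset 16: leading byte 0xC7 = 11000111 → 2-byte char #6 = C7 BF.
Offset 18: leading byte 0xE2 = 11100010 → 3-byte char #7 = E2 94 9E.
Leading byte 0xE2 = 11100010 matches 1110xxxx → 3-byte sequence.
Byte 1: 0xE2 = 11100010, payload 0010 (4 bits).
Byte 2: 0x94 = 10010100 (10xxxxxx ✓), payload 010100.
Byte 3: 0x9E = 10011110 (10xxxxxx ✓), payload 011110.
Concatenate: 0010010100011110 = 0x251E (16 bits → U+251E).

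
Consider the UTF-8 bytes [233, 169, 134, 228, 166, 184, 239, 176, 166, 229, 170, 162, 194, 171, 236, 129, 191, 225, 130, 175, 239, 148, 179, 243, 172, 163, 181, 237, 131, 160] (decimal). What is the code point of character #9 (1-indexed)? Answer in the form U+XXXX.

Offset 0: leading byte 0xE9 = 11101001 → 3-byte char #1 = E9 A9 86.
Offset 3: leading byte 0xE4 = 11100100 → 3-byte char #2 = E4 A6 B8.
Offset 6: leading byte 0xEF = 11101111 → 3-byte char #3 = EF B0 A6.
Offset 9: leading byte 0xE5 = 11100101 → 3-byte char #4 = E5 AA A2.
Offset 12: leading byte 0xC2 = 11000010 → 2-byte char #5 = C2 AB.
Offset 14: leading byte 0xEC = 11101100 → 3-byte char #6 = EC 81 BF.
Offset 17: leading byte 0xE1 = 11100001 → 3-byte char #7 = E1 82 AF.
Offset 20: leading byte 0xEF = 11101111 → 3-byte char #8 = EF 94 B3.
Offset 23: leading byte 0xF3 = 11110011 → 4-byte char #9 = F3 AC A3 B5.
Leading byte 0xF3 = 11110011 matches 11110xxx → 4-byte sequence.
Byte 1: 0xF3 = 11110011, payload 011 (3 bits).
Byte 2: 0xAC = 10101100 (10xxxxxx ✓), payload 101100.
Byte 3: 0xA3 = 10100011 (10xxxxxx ✓), payload 100011.
Byte 4: 0xB5 = 10110101 (10xxxxxx ✓), payload 110101.
Concatenate: 011101100100011110101 = 0xEC8F5 (21 bits → U+EC8F5).

U+EC8F5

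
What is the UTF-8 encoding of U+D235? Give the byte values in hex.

ED 88 B5

U+D235 = 0xD235 = 53813 decimal. In range U+0800–U+FFFF → 3-byte form: 1110xxxx 10xxxxxx 10xxxxxx.
Binary (16 bits): 1101001000110101.
Split 4+6+6: 1101 | 001000 | 110101.
Byte 1: 11101101 = 0xED.
Byte 2: 10001000 = 0x88.
Byte 3: 10110101 = 0xB5.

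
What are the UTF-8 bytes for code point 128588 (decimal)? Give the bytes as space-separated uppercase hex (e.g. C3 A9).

F0 9F 99 8C

U+1F64C = 0x1F64C = 128588 decimal. In range U+10000–U+10FFFF → 4-byte form: 11110xxx 10xxxxxx 10xxxxxx 10xxxxxx.
Binary (21 bits): 000011111011001001100.
Split 3+6+6+6: 000 | 011111 | 011001 | 001100.
Byte 1: 11110000 = 0xF0.
Byte 2: 10011111 = 0x9F.
Byte 3: 10011001 = 0x99.
Byte 4: 10001100 = 0x8C.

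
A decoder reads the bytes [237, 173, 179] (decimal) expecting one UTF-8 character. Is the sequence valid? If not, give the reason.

invalid (encodes a surrogate (U+D800–U+DFFF))

Structurally a 3-byte sequence; payload = 0xDB73.
But 0xDB73 is in U+D800–U+DFFF, the surrogate range. Surrogates are not Unicode scalar values and are forbidden in UTF-8.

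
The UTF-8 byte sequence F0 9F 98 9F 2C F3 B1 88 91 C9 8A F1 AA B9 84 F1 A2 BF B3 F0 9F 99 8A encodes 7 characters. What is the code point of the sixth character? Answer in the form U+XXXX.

U+62FF3

Offset 0: leading byte 0xF0 = 11110000 → 4-byte char #1 = F0 9F 98 9F.
Offset 4: leading byte 0x2C = 00101100 → 1-byte char #2 = 2C.
Offset 5: leading byte 0xF3 = 11110011 → 4-byte char #3 = F3 B1 88 91.
Offset 9: leading byte 0xC9 = 11001001 → 2-byte char #4 = C9 8A.
Offset 11: leading byte 0xF1 = 11110001 → 4-byte char #5 = F1 AA B9 84.
Offset 15: leading byte 0xF1 = 11110001 → 4-byte char #6 = F1 A2 BF B3.
Leading byte 0xF1 = 11110001 matches 11110xxx → 4-byte sequence.
Byte 1: 0xF1 = 11110001, payload 001 (3 bits).
Byte 2: 0xA2 = 10100010 (10xxxxxx ✓), payload 100010.
Byte 3: 0xBF = 10111111 (10xxxxxx ✓), payload 111111.
Byte 4: 0xB3 = 10110011 (10xxxxxx ✓), payload 110011.
Concatenate: 001100010111111110011 = 0x62FF3 (21 bits → U+62FF3).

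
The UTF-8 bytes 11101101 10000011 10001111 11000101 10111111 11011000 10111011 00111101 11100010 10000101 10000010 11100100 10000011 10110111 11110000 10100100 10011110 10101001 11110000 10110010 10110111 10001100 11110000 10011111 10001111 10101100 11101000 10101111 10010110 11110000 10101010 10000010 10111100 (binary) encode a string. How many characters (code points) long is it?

11

Byte at offset 0: 0xED = 11101101 → 3-byte char (#1). Advance 3.
Byte at offset 3: 0xC5 = 11000101 → 2-byte char (#2). Advance 2.
Byte at offset 5: 0xD8 = 11011000 → 2-byte char (#3). Advance 2.
Byte at offset 7: 0x3D = 00111101 → 1-byte char (#4). Advance 1.
Byte at offset 8: 0xE2 = 11100010 → 3-byte char (#5). Advance 3.
Byte at offset 11: 0xE4 = 11100100 → 3-byte char (#6). Advance 3.
Byte at offset 14: 0xF0 = 11110000 → 4-byte char (#7). Advance 4.
Byte at offset 18: 0xF0 = 11110000 → 4-byte char (#8). Advance 4.
Byte at offset 22: 0xF0 = 11110000 → 4-byte char (#9). Advance 4.
Byte at offset 26: 0xE8 = 11101000 → 3-byte char (#10). Advance 3.
Byte at offset 29: 0xF0 = 11110000 → 4-byte char (#11). Advance 4.
Reached end at offset 33 after 11 code points.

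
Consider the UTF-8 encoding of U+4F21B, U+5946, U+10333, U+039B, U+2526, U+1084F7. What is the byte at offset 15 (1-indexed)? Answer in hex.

1-indexed offset 15 is 0-indexed offset 14.
U+4F21B → 4-byte form F1 8F 88 9B at offsets 0–3.
U+5946 → 3-byte form E5 A5 86 at offsets 4–6.
U+10333 → 4-byte form F0 90 8C B3 at offsets 7–10.
U+039B → 2-byte form CE 9B at offsets 11–12.
U+2526 → 3-byte form E2 94 A6 at offsets 13–15.
Offset 14 falls in char 5's range; it's byte 2 of E2 94 A6 = 0x94.

0x94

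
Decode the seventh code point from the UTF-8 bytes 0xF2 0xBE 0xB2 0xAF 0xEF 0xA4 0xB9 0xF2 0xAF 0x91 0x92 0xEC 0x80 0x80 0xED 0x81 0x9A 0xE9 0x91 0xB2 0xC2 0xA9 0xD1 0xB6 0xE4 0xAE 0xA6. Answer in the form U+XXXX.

U+00A9

Offset 0: leading byte 0xF2 = 11110010 → 4-byte char #1 = F2 BE B2 AF.
Offset 4: leading byte 0xEF = 11101111 → 3-byte char #2 = EF A4 B9.
Offset 7: leading byte 0xF2 = 11110010 → 4-byte char #3 = F2 AF 91 92.
Offset 11: leading byte 0xEC = 11101100 → 3-byte char #4 = EC 80 80.
Offset 14: leading byte 0xED = 11101101 → 3-byte char #5 = ED 81 9A.
Offset 17: leading byte 0xE9 = 11101001 → 3-byte char #6 = E9 91 B2.
Offset 20: leading byte 0xC2 = 11000010 → 2-byte char #7 = C2 A9.
Leading byte 0xC2 = 11000010 matches 110xxxxx → 2-byte sequence.
Byte 1: 0xC2 = 11000010, payload 00010 (5 bits).
Byte 2: 0xA9 = 10101001 (10xxxxxx ✓), payload 101001.
Concatenate: 00010101001 = 0xA9 (11 bits → U+00A9).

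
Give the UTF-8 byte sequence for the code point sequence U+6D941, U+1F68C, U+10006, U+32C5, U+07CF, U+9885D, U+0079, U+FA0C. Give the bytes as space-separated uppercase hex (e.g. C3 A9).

U+6D941: 4-byte form → F1 AD A5 81.
U+1F68C: 4-byte form → F0 9F 9A 8C.
U+10006: 4-byte form → F0 90 80 86.
U+32C5: 3-byte form → E3 8B 85.
U+07CF: 2-byte form → DF 8F.
U+9885D: 4-byte form → F2 98 A1 9D.
U+0079: 1-byte form → 79.
U+FA0C: 3-byte form → EF A8 8C.
Concatenated (25 bytes): F1 AD A5 81 F0 9F 9A 8C F0 90 80 86 E3 8B 85 DF 8F F2 98 A1 9D 79 EF A8 8C.

F1 AD A5 81 F0 9F 9A 8C F0 90 80 86 E3 8B 85 DF 8F F2 98 A1 9D 79 EF A8 8C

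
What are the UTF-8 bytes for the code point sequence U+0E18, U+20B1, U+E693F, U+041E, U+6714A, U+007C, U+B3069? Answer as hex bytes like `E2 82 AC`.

U+0E18: 3-byte form → E0 B8 98.
U+20B1: 3-byte form → E2 82 B1.
U+E693F: 4-byte form → F3 A6 A4 BF.
U+041E: 2-byte form → D0 9E.
U+6714A: 4-byte form → F1 A7 85 8A.
U+007C: 1-byte form → 7C.
U+B3069: 4-byte form → F2 B3 81 A9.
Concatenated (21 bytes): E0 B8 98 E2 82 B1 F3 A6 A4 BF D0 9E F1 A7 85 8A 7C F2 B3 81 A9.

E0 B8 98 E2 82 B1 F3 A6 A4 BF D0 9E F1 A7 85 8A 7C F2 B3 81 A9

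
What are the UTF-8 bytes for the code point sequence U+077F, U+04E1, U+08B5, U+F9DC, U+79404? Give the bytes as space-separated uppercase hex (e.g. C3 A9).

DD BF D3 A1 E0 A2 B5 EF A7 9C F1 B9 90 84

U+077F: 2-byte form → DD BF.
U+04E1: 2-byte form → D3 A1.
U+08B5: 3-byte form → E0 A2 B5.
U+F9DC: 3-byte form → EF A7 9C.
U+79404: 4-byte form → F1 B9 90 84.
Concatenated (14 bytes): DD BF D3 A1 E0 A2 B5 EF A7 9C F1 B9 90 84.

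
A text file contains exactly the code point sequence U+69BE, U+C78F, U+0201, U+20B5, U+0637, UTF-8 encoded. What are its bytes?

E6 A6 BE EC 9E 8F C8 81 E2 82 B5 D8 B7

U+69BE: 3-byte form → E6 A6 BE.
U+C78F: 3-byte form → EC 9E 8F.
U+0201: 2-byte form → C8 81.
U+20B5: 3-byte form → E2 82 B5.
U+0637: 2-byte form → D8 B7.
Concatenated (13 bytes): E6 A6 BE EC 9E 8F C8 81 E2 82 B5 D8 B7.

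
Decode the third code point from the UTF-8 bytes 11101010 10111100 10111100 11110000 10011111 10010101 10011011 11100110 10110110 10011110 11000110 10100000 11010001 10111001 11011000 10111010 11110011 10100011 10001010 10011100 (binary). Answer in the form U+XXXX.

U+6D9E

Offset 0: leading byte 0xEA = 11101010 → 3-byte char #1 = EA BC BC.
Offset 3: leading byte 0xF0 = 11110000 → 4-byte char #2 = F0 9F 95 9B.
Offset 7: leading byte 0xE6 = 11100110 → 3-byte char #3 = E6 B6 9E.
Leading byte 0xE6 = 11100110 matches 1110xxxx → 3-byte sequence.
Byte 1: 0xE6 = 11100110, payload 0110 (4 bits).
Byte 2: 0xB6 = 10110110 (10xxxxxx ✓), payload 110110.
Byte 3: 0x9E = 10011110 (10xxxxxx ✓), payload 011110.
Concatenate: 0110110110011110 = 0x6D9E (16 bits → U+6D9E).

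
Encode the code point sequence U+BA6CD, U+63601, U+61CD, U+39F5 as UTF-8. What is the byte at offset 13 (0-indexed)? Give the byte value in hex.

U+BA6CD → 4-byte form F2 BA 9B 8D at offsets 0–3.
U+63601 → 4-byte form F1 A3 98 81 at offsets 4–7.
U+61CD → 3-byte form E6 87 8D at offsets 8–10.
U+39F5 → 3-byte form E3 A7 B5 at offsets 11–13.
Offset 13 falls in char 4's range; it's byte 3 of E3 A7 B5 = 0xB5.

0xB5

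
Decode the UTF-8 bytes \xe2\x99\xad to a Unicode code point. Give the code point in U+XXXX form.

U+266D

Leading byte 0xE2 = 11100010 matches 1110xxxx → 3-byte sequence.
Byte 1: 0xE2 = 11100010, payload 0010 (4 bits).
Byte 2: 0x99 = 10011001 (10xxxxxx ✓), payload 011001.
Byte 3: 0xAD = 10101101 (10xxxxxx ✓), payload 101101.
Concatenate: 0010011001101101 = 0x266D (16 bits → U+266D).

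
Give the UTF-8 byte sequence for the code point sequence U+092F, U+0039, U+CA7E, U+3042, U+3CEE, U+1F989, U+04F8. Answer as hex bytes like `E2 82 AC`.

U+092F: 3-byte form → E0 A4 AF.
U+0039: 1-byte form → 39.
U+CA7E: 3-byte form → EC A9 BE.
U+3042: 3-byte form → E3 81 82.
U+3CEE: 3-byte form → E3 B3 AE.
U+1F989: 4-byte form → F0 9F A6 89.
U+04F8: 2-byte form → D3 B8.
Concatenated (19 bytes): E0 A4 AF 39 EC A9 BE E3 81 82 E3 B3 AE F0 9F A6 89 D3 B8.

E0 A4 AF 39 EC A9 BE E3 81 82 E3 B3 AE F0 9F A6 89 D3 B8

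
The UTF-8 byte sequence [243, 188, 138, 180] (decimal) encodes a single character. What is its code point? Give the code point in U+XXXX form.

Leading byte 0xF3 = 11110011 matches 11110xxx → 4-byte sequence.
Byte 1: 0xF3 = 11110011, payload 011 (3 bits).
Byte 2: 0xBC = 10111100 (10xxxxxx ✓), payload 111100.
Byte 3: 0x8A = 10001010 (10xxxxxx ✓), payload 001010.
Byte 4: 0xB4 = 10110100 (10xxxxxx ✓), payload 110100.
Concatenate: 011111100001010110100 = 0xFC2B4 (21 bits → U+FC2B4).

U+FC2B4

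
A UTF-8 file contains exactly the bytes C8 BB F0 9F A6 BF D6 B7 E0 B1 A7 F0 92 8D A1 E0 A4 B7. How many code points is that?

Byte at offset 0: 0xC8 = 11001000 → 2-byte char (#1). Advance 2.
Byte at offset 2: 0xF0 = 11110000 → 4-byte char (#2). Advance 4.
Byte at offset 6: 0xD6 = 11010110 → 2-byte char (#3). Advance 2.
Byte at offset 8: 0xE0 = 11100000 → 3-byte char (#4). Advance 3.
Byte at offset 11: 0xF0 = 11110000 → 4-byte char (#5). Advance 4.
Byte at offset 15: 0xE0 = 11100000 → 3-byte char (#6). Advance 3.
Reached end at offset 18 after 6 code points.

6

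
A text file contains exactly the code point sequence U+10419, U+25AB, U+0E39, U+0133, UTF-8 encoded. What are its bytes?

F0 90 90 99 E2 96 AB E0 B8 B9 C4 B3

U+10419: 4-byte form → F0 90 90 99.
U+25AB: 3-byte form → E2 96 AB.
U+0E39: 3-byte form → E0 B8 B9.
U+0133: 2-byte form → C4 B3.
Concatenated (12 bytes): F0 90 90 99 E2 96 AB E0 B8 B9 C4 B3.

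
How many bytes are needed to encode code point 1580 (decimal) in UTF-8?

2

U+062C = 0x62C. UTF-8 uses 1 byte below 0x80, 2 below 0x800, 3 below 0x10000, 4 up to 0x10FFFF. 0x62C is in U+0080–U+07FF → 2 bytes.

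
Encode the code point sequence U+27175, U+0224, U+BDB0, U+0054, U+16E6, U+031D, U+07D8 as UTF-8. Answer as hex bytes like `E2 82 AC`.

F0 A7 85 B5 C8 A4 EB B6 B0 54 E1 9B A6 CC 9D DF 98

U+27175: 4-byte form → F0 A7 85 B5.
U+0224: 2-byte form → C8 A4.
U+BDB0: 3-byte form → EB B6 B0.
U+0054: 1-byte form → 54.
U+16E6: 3-byte form → E1 9B A6.
U+031D: 2-byte form → CC 9D.
U+07D8: 2-byte form → DF 98.
Concatenated (17 bytes): F0 A7 85 B5 C8 A4 EB B6 B0 54 E1 9B A6 CC 9D DF 98.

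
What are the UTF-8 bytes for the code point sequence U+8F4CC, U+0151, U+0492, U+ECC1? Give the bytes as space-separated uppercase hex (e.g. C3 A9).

F2 8F 93 8C C5 91 D2 92 EE B3 81

U+8F4CC: 4-byte form → F2 8F 93 8C.
U+0151: 2-byte form → C5 91.
U+0492: 2-byte form → D2 92.
U+ECC1: 3-byte form → EE B3 81.
Concatenated (11 bytes): F2 8F 93 8C C5 91 D2 92 EE B3 81.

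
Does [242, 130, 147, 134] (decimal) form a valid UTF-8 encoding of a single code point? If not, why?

Leading byte 0xF2 = 11110010 → 4-byte form.
Continuation bytes 0x82=10000010, 0x93=10010011, 0x86=10000110 all match 10xxxxxx.
Decoded value 0x824C6 is ≥ 0x10000 (shortest form) and not a surrogate.

valid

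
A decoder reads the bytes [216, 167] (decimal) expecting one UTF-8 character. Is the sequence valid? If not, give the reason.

Leading byte 0xD8 = 11011000 → 2-byte form.
Continuation bytes 0xA7=10100111 all match 10xxxxxx.
Decoded value 0x627 is ≥ 0x80 (shortest form) and not a surrogate.

valid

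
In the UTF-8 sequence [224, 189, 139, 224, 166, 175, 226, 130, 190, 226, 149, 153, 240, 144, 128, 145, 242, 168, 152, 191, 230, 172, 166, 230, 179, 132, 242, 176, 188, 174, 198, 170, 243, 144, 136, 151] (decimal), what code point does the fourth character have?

Offset 0: leading byte 0xE0 = 11100000 → 3-byte char #1 = E0 BD 8B.
Offset 3: leading byte 0xE0 = 11100000 → 3-byte char #2 = E0 A6 AF.
Offset 6: leading byte 0xE2 = 11100010 → 3-byte char #3 = E2 82 BE.
Offset 9: leading byte 0xE2 = 11100010 → 3-byte char #4 = E2 95 99.
Leading byte 0xE2 = 11100010 matches 1110xxxx → 3-byte sequence.
Byte 1: 0xE2 = 11100010, payload 0010 (4 bits).
Byte 2: 0x95 = 10010101 (10xxxxxx ✓), payload 010101.
Byte 3: 0x99 = 10011001 (10xxxxxx ✓), payload 011001.
Concatenate: 0010010101011001 = 0x2559 (16 bits → U+2559).

U+2559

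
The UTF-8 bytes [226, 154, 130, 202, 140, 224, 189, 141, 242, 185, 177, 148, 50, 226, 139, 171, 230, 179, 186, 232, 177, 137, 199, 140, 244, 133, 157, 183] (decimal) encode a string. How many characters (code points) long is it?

Byte at offset 0: 0xE2 = 11100010 → 3-byte char (#1). Advance 3.
Byte at offset 3: 0xCA = 11001010 → 2-byte char (#2). Advance 2.
Byte at offset 5: 0xE0 = 11100000 → 3-byte char (#3). Advance 3.
Byte at offset 8: 0xF2 = 11110010 → 4-byte char (#4). Advance 4.
Byte at offset 12: 0x32 = 00110010 → 1-byte char (#5). Advance 1.
Byte at offset 13: 0xE2 = 11100010 → 3-byte char (#6). Advance 3.
Byte at offset 16: 0xE6 = 11100110 → 3-byte char (#7). Advance 3.
Byte at offset 19: 0xE8 = 11101000 → 3-byte char (#8). Advance 3.
Byte at offset 22: 0xC7 = 11000111 → 2-byte char (#9). Advance 2.
Byte at offset 24: 0xF4 = 11110100 → 4-byte char (#10). Advance 4.
Reached end at offset 28 after 10 code points.

10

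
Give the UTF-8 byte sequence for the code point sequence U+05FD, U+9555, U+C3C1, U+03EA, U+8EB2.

U+05FD: 2-byte form → D7 BD.
U+9555: 3-byte form → E9 95 95.
U+C3C1: 3-byte form → EC 8F 81.
U+03EA: 2-byte form → CF AA.
U+8EB2: 3-byte form → E8 BA B2.
Concatenated (13 bytes): D7 BD E9 95 95 EC 8F 81 CF AA E8 BA B2.

D7 BD E9 95 95 EC 8F 81 CF AA E8 BA B2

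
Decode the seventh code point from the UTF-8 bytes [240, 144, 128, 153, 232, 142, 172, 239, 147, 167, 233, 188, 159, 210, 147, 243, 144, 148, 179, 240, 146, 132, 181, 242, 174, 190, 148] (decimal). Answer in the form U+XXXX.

U+12135

Offset 0: leading byte 0xF0 = 11110000 → 4-byte char #1 = F0 90 80 99.
Offset 4: leading byte 0xE8 = 11101000 → 3-byte char #2 = E8 8E AC.
Offset 7: leading byte 0xEF = 11101111 → 3-byte char #3 = EF 93 A7.
Offset 10: leading byte 0xE9 = 11101001 → 3-byte char #4 = E9 BC 9F.
Offset 13: leading byte 0xD2 = 11010010 → 2-byte char #5 = D2 93.
Offset 15: leading byte 0xF3 = 11110011 → 4-byte char #6 = F3 90 94 B3.
Offset 19: leading byte 0xF0 = 11110000 → 4-byte char #7 = F0 92 84 B5.
Leading byte 0xF0 = 11110000 matches 11110xxx → 4-byte sequence.
Byte 1: 0xF0 = 11110000, payload 000 (3 bits).
Byte 2: 0x92 = 10010010 (10xxxxxx ✓), payload 010010.
Byte 3: 0x84 = 10000100 (10xxxxxx ✓), payload 000100.
Byte 4: 0xB5 = 10110101 (10xxxxxx ✓), payload 110101.
Concatenate: 000010010000100110101 = 0x12135 (21 bits → U+12135).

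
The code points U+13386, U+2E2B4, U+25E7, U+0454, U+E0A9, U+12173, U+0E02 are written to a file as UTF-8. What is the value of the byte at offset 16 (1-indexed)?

0xA9

1-indexed offset 16 is 0-indexed offset 15.
U+13386 → 4-byte form F0 93 8E 86 at offsets 0–3.
U+2E2B4 → 4-byte form F0 AE 8A B4 at offsets 4–7.
U+25E7 → 3-byte form E2 97 A7 at offsets 8–10.
U+0454 → 2-byte form D1 94 at offsets 11–12.
U+E0A9 → 3-byte form EE 82 A9 at offsets 13–15.
Offset 15 falls in char 5's range; it's byte 3 of EE 82 A9 = 0xA9.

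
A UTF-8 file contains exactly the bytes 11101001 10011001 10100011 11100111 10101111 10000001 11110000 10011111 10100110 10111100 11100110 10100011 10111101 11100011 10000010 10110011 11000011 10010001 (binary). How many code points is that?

6

Byte at offset 0: 0xE9 = 11101001 → 3-byte char (#1). Advance 3.
Byte at offset 3: 0xE7 = 11100111 → 3-byte char (#2). Advance 3.
Byte at offset 6: 0xF0 = 11110000 → 4-byte char (#3). Advance 4.
Byte at offset 10: 0xE6 = 11100110 → 3-byte char (#4). Advance 3.
Byte at offset 13: 0xE3 = 11100011 → 3-byte char (#5). Advance 3.
Byte at offset 16: 0xC3 = 11000011 → 2-byte char (#6). Advance 2.
Reached end at offset 18 after 6 code points.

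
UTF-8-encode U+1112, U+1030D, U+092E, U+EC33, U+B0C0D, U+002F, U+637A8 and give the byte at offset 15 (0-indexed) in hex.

U+1112 → 3-byte form E1 84 92 at offsets 0–2.
U+1030D → 4-byte form F0 90 8C 8D at offsets 3–6.
U+092E → 3-byte form E0 A4 AE at offsets 7–9.
U+EC33 → 3-byte form EE B0 B3 at offsets 10–12.
U+B0C0D → 4-byte form F2 B0 B0 8D at offsets 13–16.
Offset 15 falls in char 5's range; it's byte 3 of F2 B0 B0 8D = 0xB0.

0xB0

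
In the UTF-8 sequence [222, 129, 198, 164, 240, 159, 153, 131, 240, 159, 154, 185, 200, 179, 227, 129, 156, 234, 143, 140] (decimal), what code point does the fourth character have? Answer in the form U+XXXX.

U+1F6B9

Offset 0: leading byte 0xDE = 11011110 → 2-byte char #1 = DE 81.
Offset 2: leading byte 0xC6 = 11000110 → 2-byte char #2 = C6 A4.
Offset 4: leading byte 0xF0 = 11110000 → 4-byte char #3 = F0 9F 99 83.
Offset 8: leading byte 0xF0 = 11110000 → 4-byte char #4 = F0 9F 9A B9.
Leading byte 0xF0 = 11110000 matches 11110xxx → 4-byte sequence.
Byte 1: 0xF0 = 11110000, payload 000 (3 bits).
Byte 2: 0x9F = 10011111 (10xxxxxx ✓), payload 011111.
Byte 3: 0x9A = 10011010 (10xxxxxx ✓), payload 011010.
Byte 4: 0xB9 = 10111001 (10xxxxxx ✓), payload 111001.
Concatenate: 000011111011010111001 = 0x1F6B9 (21 bits → U+1F6B9).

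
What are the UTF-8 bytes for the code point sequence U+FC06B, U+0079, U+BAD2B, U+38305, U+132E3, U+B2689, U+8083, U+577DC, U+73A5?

F3 BC 81 AB 79 F2 BA B4 AB F0 B8 8C 85 F0 93 8B A3 F2 B2 9A 89 E8 82 83 F1 97 9F 9C E7 8E A5

U+FC06B: 4-byte form → F3 BC 81 AB.
U+0079: 1-byte form → 79.
U+BAD2B: 4-byte form → F2 BA B4 AB.
U+38305: 4-byte form → F0 B8 8C 85.
U+132E3: 4-byte form → F0 93 8B A3.
U+B2689: 4-byte form → F2 B2 9A 89.
U+8083: 3-byte form → E8 82 83.
U+577DC: 4-byte form → F1 97 9F 9C.
U+73A5: 3-byte form → E7 8E A5.
Concatenated (31 bytes): F3 BC 81 AB 79 F2 BA B4 AB F0 B8 8C 85 F0 93 8B A3 F2 B2 9A 89 E8 82 83 F1 97 9F 9C E7 8E A5.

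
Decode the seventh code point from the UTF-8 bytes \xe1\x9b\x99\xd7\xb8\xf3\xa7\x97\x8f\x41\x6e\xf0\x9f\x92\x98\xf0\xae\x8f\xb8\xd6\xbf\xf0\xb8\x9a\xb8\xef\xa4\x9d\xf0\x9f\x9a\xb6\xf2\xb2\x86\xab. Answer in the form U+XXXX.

U+2E3F8

Offset 0: leading byte 0xE1 = 11100001 → 3-byte char #1 = E1 9B 99.
Offset 3: leading byte 0xD7 = 11010111 → 2-byte char #2 = D7 B8.
Offset 5: leading byte 0xF3 = 11110011 → 4-byte char #3 = F3 A7 97 8F.
Offset 9: leading byte 0x41 = 01000001 → 1-byte char #4 = 41.
Offset 10: leading byte 0x6E = 01101110 → 1-byte char #5 = 6E.
Offset 11: leading byte 0xF0 = 11110000 → 4-byte char #6 = F0 9F 92 98.
Offset 15: leading byte 0xF0 = 11110000 → 4-byte char #7 = F0 AE 8F B8.
Leading byte 0xF0 = 11110000 matches 11110xxx → 4-byte sequence.
Byte 1: 0xF0 = 11110000, payload 000 (3 bits).
Byte 2: 0xAE = 10101110 (10xxxxxx ✓), payload 101110.
Byte 3: 0x8F = 10001111 (10xxxxxx ✓), payload 001111.
Byte 4: 0xB8 = 10111000 (10xxxxxx ✓), payload 111000.
Concatenate: 000101110001111111000 = 0x2E3F8 (21 bits → U+2E3F8).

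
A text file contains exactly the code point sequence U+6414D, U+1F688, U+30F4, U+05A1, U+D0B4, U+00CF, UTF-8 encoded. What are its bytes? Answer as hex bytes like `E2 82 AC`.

U+6414D: 4-byte form → F1 A4 85 8D.
U+1F688: 4-byte form → F0 9F 9A 88.
U+30F4: 3-byte form → E3 83 B4.
U+05A1: 2-byte form → D6 A1.
U+D0B4: 3-byte form → ED 82 B4.
U+00CF: 2-byte form → C3 8F.
Concatenated (18 bytes): F1 A4 85 8D F0 9F 9A 88 E3 83 B4 D6 A1 ED 82 B4 C3 8F.

F1 A4 85 8D F0 9F 9A 88 E3 83 B4 D6 A1 ED 82 B4 C3 8F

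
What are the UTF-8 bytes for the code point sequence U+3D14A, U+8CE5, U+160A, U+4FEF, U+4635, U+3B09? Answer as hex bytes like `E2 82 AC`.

F0 BD 85 8A E8 B3 A5 E1 98 8A E4 BF AF E4 98 B5 E3 AC 89

U+3D14A: 4-byte form → F0 BD 85 8A.
U+8CE5: 3-byte form → E8 B3 A5.
U+160A: 3-byte form → E1 98 8A.
U+4FEF: 3-byte form → E4 BF AF.
U+4635: 3-byte form → E4 98 B5.
U+3B09: 3-byte form → E3 AC 89.
Concatenated (19 bytes): F0 BD 85 8A E8 B3 A5 E1 98 8A E4 BF AF E4 98 B5 E3 AC 89.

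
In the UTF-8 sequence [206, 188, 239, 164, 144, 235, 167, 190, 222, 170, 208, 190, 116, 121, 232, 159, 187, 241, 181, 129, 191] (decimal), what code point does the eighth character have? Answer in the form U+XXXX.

Offset 0: leading byte 0xCE = 11001110 → 2-byte char #1 = CE BC.
Offset 2: leading byte 0xEF = 11101111 → 3-byte char #2 = EF A4 90.
Offset 5: leading byte 0xEB = 11101011 → 3-byte char #3 = EB A7 BE.
Offset 8: leading byte 0xDE = 11011110 → 2-byte char #4 = DE AA.
Offset 10: leading byte 0xD0 = 11010000 → 2-byte char #5 = D0 BE.
Offset 12: leading byte 0x74 = 01110100 → 1-byte char #6 = 74.
Offset 13: leading byte 0x79 = 01111001 → 1-byte char #7 = 79.
Offset 14: leading byte 0xE8 = 11101000 → 3-byte char #8 = E8 9F BB.
Leading byte 0xE8 = 11101000 matches 1110xxxx → 3-byte sequence.
Byte 1: 0xE8 = 11101000, payload 1000 (4 bits).
Byte 2: 0x9F = 10011111 (10xxxxxx ✓), payload 011111.
Byte 3: 0xBB = 10111011 (10xxxxxx ✓), payload 111011.
Concatenate: 1000011111111011 = 0x87FB (16 bits → U+87FB).

U+87FB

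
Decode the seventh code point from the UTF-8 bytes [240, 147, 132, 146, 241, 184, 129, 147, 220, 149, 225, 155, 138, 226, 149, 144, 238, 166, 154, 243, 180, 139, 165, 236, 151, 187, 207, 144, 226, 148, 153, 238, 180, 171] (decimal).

U+F42E5

Offset 0: leading byte 0xF0 = 11110000 → 4-byte char #1 = F0 93 84 92.
Offset 4: leading byte 0xF1 = 11110001 → 4-byte char #2 = F1 B8 81 93.
Offset 8: leading byte 0xDC = 11011100 → 2-byte char #3 = DC 95.
Offset 10: leading byte 0xE1 = 11100001 → 3-byte char #4 = E1 9B 8A.
Offset 13: leading byte 0xE2 = 11100010 → 3-byte char #5 = E2 95 90.
Offset 16: leading byte 0xEE = 11101110 → 3-byte char #6 = EE A6 9A.
Offset 19: leading byte 0xF3 = 11110011 → 4-byte char #7 = F3 B4 8B A5.
Leading byte 0xF3 = 11110011 matches 11110xxx → 4-byte sequence.
Byte 1: 0xF3 = 11110011, payload 011 (3 bits).
Byte 2: 0xB4 = 10110100 (10xxxxxx ✓), payload 110100.
Byte 3: 0x8B = 10001011 (10xxxxxx ✓), payload 001011.
Byte 4: 0xA5 = 10100101 (10xxxxxx ✓), payload 100101.
Concatenate: 011110100001011100101 = 0xF42E5 (21 bits → U+F42E5).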